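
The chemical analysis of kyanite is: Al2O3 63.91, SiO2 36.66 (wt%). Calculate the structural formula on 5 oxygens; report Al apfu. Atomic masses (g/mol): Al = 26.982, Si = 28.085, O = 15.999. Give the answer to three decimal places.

2.021 Al apfu

Al2O3: 63.91/101.961 = 0.62681 mol → 1.25362 mol Al, 1.88043 mol O.
SiO2: 36.66/60.083 = 0.61016 mol → 0.61016 mol Si, 1.22032 mol O.
Total oxygen = 3.10075 mol. Normalization factor = 5/3.10075 = 1.61251.
Al per 5 O = 1.25362 × 1.61251 = 2.021.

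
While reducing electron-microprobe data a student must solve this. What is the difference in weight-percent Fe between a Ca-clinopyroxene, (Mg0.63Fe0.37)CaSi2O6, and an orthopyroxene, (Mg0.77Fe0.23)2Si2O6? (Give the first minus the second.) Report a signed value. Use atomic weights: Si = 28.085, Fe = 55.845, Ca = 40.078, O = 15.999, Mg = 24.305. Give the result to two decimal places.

Fe in (Mg0.63Fe0.37)CaSi2O6: molar mass 228.217 g/mol; 0.37×55.845 = 20.663 g → 9.05 wt%.
Fe in (Mg0.77Fe0.23)2Si2O6: molar mass 215.282 g/mol; 0.46×55.845 = 25.689 g → 11.93 wt%.
Difference = 9.05 − 11.93 = -2.88 percentage points.

-2.88 percentage points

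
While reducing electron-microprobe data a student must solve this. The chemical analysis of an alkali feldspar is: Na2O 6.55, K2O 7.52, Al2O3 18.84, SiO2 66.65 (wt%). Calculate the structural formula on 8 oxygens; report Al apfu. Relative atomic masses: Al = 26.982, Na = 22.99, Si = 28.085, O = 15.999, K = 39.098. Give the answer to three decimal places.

Na2O: 6.55/61.979 = 0.10568 mol → 0.21136 mol Na, 0.10568 mol O.
K2O: 7.52/94.195 = 0.07983 mol → 0.15966 mol K, 0.07983 mol O.
Al2O3: 18.84/101.961 = 0.18478 mol → 0.36956 mol Al, 0.55434 mol O.
SiO2: 66.65/60.083 = 1.10930 mol → 1.10930 mol Si, 2.21860 mol O.
Total oxygen = 2.95845 mol. Normalization factor = 8/2.95845 = 2.70412.
Al per 8 O = 0.36956 × 2.70412 = 0.999.

0.999 Al apfu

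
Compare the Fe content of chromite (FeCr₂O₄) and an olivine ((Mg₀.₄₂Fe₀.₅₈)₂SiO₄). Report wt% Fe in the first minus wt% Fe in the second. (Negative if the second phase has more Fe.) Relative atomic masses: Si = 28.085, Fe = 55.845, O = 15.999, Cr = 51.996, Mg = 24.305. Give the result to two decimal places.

-11.59 percentage points

Fe in FeCr₂O₄: molar mass 223.833 g/mol; 1×55.845 = 55.845 g → 24.95 wt%.
Fe in (Mg₀.₄₂Fe₀.₅₈)₂SiO₄: molar mass 177.277 g/mol; 1.16×55.845 = 64.780 g → 36.54 wt%.
Difference = 24.95 − 36.54 = -11.59 percentage points.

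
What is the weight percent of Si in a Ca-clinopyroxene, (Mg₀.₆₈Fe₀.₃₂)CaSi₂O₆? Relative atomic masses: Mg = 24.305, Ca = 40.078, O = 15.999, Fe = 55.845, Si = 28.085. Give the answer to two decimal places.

24.78 wt%

Molar mass of (Mg₀.₆₈Fe₀.₃₂)CaSi₂O₆: 0.68·24.305 + 0.32·55.845 + 1·40.078 + 2·28.085 + 6·15.999 = 226.640 g/mol.
Mass of Si per formula unit: 2 × 28.085 = 56.170 g.
Weight fraction Si = 56.170 / 226.640 = 0.2478.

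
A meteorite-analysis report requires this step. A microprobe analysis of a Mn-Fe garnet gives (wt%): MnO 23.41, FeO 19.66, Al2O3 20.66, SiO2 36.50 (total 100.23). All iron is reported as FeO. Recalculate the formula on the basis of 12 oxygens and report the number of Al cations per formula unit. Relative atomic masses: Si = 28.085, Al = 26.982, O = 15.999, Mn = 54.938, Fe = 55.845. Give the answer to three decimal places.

2.004 Al apfu

MnO: 23.41/70.937 = 0.33001 mol → 0.33001 mol Mn, 0.33001 mol O.
FeO: 19.66/71.844 = 0.27365 mol → 0.27365 mol Fe, 0.27365 mol O.
Al2O3: 20.66/101.961 = 0.20263 mol → 0.40526 mol Al, 0.60789 mol O.
SiO2: 36.50/60.083 = 0.60749 mol → 0.60749 mol Si, 1.21498 mol O.
Total oxygen = 2.42653 mol. Normalization factor = 12/2.42653 = 4.94533.
Al per 12 O = 0.40526 × 4.94533 = 2.004.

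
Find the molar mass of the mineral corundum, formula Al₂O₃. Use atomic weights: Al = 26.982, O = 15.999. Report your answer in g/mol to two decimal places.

101.96 g/mol

The formula mass is the sum 2·26.982 + 3·15.999.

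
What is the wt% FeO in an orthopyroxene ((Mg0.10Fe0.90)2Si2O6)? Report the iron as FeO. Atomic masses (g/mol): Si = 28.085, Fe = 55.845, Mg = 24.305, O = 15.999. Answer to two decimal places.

Formula mass = 257.546 g/mol.
1.80 Fe → 1.8000 mol FeO per formula unit; M(FeO) = 71.844, so FeO mass = 129.319 g.
129.319/257.546 × 100 = 50.21 wt%.

50.21 wt%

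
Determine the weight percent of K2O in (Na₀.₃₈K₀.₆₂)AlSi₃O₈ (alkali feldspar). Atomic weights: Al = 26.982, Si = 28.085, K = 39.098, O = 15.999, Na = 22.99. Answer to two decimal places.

10.73 wt%

Formula mass = 272.206 g/mol.
0.62 K → 0.3100 mol K2O per formula unit; M(K2O) = 94.195, so K2O mass = 29.200 g.
29.200/272.206 × 100 = 10.73 wt%.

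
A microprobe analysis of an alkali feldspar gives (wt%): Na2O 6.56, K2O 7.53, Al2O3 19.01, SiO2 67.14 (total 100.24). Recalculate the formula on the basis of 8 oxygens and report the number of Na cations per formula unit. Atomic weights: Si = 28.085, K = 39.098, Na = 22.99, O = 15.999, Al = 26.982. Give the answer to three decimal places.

6.56 wt% Na2O ÷ 61.979 g/mol = 0.10584 mol, giving 0.21168 Na and 0.10584 O.
7.53 wt% K2O ÷ 94.195 g/mol = 0.07994 mol, giving 0.15988 K and 0.07994 O.
19.01 wt% Al2O3 ÷ 101.961 g/mol = 0.18644 mol, giving 0.37288 Al and 0.55932 O.
67.14 wt% SiO2 ÷ 60.083 g/mol = 1.11745 mol, giving 1.11745 Si and 2.23490 O.
Oxygen sums to 2.98000; scaling by 8/2.98000 = 2.68456 puts the formula on 8 O.
Na: 0.21168 × 2.68456 = 0.568 atoms per formula unit.

0.568 Na apfu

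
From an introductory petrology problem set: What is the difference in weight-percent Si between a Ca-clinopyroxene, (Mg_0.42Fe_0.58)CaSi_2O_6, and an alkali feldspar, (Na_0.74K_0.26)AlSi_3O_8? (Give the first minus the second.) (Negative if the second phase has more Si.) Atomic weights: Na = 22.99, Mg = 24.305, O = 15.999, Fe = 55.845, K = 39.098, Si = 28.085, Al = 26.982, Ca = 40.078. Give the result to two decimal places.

-7.71 percentage points

First mineral: 56.170 g Si in 234.840 g formula = 23.92 wt% Si.
Second mineral: 84.255 g Si in 266.407 g formula = 31.63 wt% Si.
23.92% − 31.63% gives a difference of -7.71 percentage points.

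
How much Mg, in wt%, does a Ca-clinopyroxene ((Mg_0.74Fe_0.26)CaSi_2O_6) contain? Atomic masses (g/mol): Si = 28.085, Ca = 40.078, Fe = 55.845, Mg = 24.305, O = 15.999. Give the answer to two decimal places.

Molar mass of (Mg_0.74Fe_0.26)CaSi_2O_6: 0.74*24.305 + 0.26*55.845 + 1*40.078 + 2*28.085 + 6*15.999 = 224.747 g/mol.
Mass of Mg per formula unit: 0.74 × 24.305 = 17.986 g.
Weight fraction Mg = 17.986 / 224.747 = 0.0800.

8.00 wt%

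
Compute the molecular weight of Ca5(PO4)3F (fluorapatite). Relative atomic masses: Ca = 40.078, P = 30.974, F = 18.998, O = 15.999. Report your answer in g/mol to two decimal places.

M = 5*40.078 + 3*30.974 + 12*15.999 + 1*18.998

504.30 g/mol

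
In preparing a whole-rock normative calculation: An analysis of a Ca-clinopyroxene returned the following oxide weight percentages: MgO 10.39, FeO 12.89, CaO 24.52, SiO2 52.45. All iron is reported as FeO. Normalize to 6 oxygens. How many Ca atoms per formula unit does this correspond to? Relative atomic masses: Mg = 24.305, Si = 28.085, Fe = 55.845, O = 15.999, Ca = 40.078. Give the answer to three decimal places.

1.001 Ca apfu

MgO: 10.39/40.304 = 0.25779 mol → 0.25779 mol Mg, 0.25779 mol O.
FeO: 12.89/71.844 = 0.17942 mol → 0.17942 mol Fe, 0.17942 mol O.
CaO: 24.52/56.077 = 0.43726 mol → 0.43726 mol Ca, 0.43726 mol O.
SiO2: 52.45/60.083 = 0.87296 mol → 0.87296 mol Si, 1.74592 mol O.
Total oxygen = 2.62039 mol. Normalization factor = 6/2.62039 = 2.28974.
Ca per 6 O = 0.43726 × 2.28974 = 1.001.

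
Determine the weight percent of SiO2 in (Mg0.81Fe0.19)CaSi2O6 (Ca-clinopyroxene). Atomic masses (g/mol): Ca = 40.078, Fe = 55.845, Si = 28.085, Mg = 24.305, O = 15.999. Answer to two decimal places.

54.00 wt%

Formula mass = 222.540 g/mol.
2 Si → 2.0000 mol SiO2 per formula unit; M(SiO2) = 60.083, so SiO2 mass = 120.166 g.
120.166/222.540 × 100 = 54.00 wt%.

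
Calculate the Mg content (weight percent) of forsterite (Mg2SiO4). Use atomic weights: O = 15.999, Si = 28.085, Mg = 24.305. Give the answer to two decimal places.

34.55 weight percent

Molar mass of Mg2SiO4: 2×24.305 + 1×28.085 + 4×15.999 = 140.691 g/mol.
Mass of Mg per formula unit: 2 × 24.305 = 48.610 g.
Weight fraction Mg = 48.610 / 140.691 = 0.3455.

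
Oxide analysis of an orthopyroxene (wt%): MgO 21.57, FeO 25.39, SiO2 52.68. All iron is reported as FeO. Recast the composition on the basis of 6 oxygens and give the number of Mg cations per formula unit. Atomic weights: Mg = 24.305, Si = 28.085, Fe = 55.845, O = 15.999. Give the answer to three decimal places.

1.215 Mg apfu

21.57 wt% MgO ÷ 40.304 g/mol = 0.53518 mol, giving 0.53518 Mg and 0.53518 O.
25.39 wt% FeO ÷ 71.844 g/mol = 0.35340 mol, giving 0.35340 Fe and 0.35340 O.
52.68 wt% SiO2 ÷ 60.083 g/mol = 0.87679 mol, giving 0.87679 Si and 1.75358 O.
Oxygen sums to 2.64216; scaling by 6/2.64216 = 2.27087 puts the formula on 6 O.
Mg: 0.53518 × 2.27087 = 1.215 atoms per formula unit.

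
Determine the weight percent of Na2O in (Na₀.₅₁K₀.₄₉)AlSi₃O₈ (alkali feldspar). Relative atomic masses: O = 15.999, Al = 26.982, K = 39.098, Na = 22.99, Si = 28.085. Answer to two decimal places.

M((Na₀.₅₁K₀.₄₉)AlSi₃O₈) = 270.112 g/mol; M(Na2O) = 61.979 g/mol.
Moles Na2O per formula unit = 0.51 Na ÷ 2 = 0.2550.
Na2O fraction = (0.2550 × 61.979) / 270.112 = 15.805/270.112 = 0.0585.

5.85 wt%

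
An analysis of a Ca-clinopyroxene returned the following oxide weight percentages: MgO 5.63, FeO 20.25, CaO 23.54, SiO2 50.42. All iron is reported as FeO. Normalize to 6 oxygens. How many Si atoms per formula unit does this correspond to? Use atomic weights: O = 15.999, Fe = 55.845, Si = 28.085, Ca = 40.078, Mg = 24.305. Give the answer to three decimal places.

1.998 Si apfu

5.63 wt% MgO ÷ 40.304 g/mol = 0.13969 mol, giving 0.13969 Mg and 0.13969 O.
20.25 wt% FeO ÷ 71.844 g/mol = 0.28186 mol, giving 0.28186 Fe and 0.28186 O.
23.54 wt% CaO ÷ 56.077 g/mol = 0.41978 mol, giving 0.41978 Ca and 0.41978 O.
50.42 wt% SiO2 ÷ 60.083 g/mol = 0.83917 mol, giving 0.83917 Si and 1.67834 O.
Oxygen sums to 2.51967; scaling by 6/2.51967 = 2.38126 puts the formula on 6 O.
Si: 0.83917 × 2.38126 = 1.998 atoms per formula unit.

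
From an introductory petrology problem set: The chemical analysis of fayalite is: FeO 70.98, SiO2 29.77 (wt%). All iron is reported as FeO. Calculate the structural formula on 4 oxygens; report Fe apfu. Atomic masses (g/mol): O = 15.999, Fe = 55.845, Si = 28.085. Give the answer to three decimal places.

1.997 Fe apfu

FeO (M=71.844): mol = 0.98797; Fe = 0.98797, O = 0.98797.
SiO2 (M=60.083): mol = 0.49548; Si = 0.49548, O = 0.99096.
ΣO = 1.97893; factor = 4/ΣO = 2.02129.
Fe apfu = 0.98797 × 2.02129 = 1.997.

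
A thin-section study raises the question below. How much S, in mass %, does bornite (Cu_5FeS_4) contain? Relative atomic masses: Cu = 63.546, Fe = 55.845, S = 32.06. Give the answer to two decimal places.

25.56 mass %

Molar mass of Cu_5FeS_4: 5·63.546 + 1·55.845 + 4·32.06 = 501.815 g/mol.
Mass of S per formula unit: 4 × 32.06 = 128.240 g.
Weight fraction S = 128.240 / 501.815 = 0.2556.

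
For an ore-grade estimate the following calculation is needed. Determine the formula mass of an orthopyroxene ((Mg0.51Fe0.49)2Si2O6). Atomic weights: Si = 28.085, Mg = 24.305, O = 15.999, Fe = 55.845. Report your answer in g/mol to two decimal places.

231.68 g/mol

M = 1.02·24.305 + 0.98·55.845 + 2·28.085 + 6·15.999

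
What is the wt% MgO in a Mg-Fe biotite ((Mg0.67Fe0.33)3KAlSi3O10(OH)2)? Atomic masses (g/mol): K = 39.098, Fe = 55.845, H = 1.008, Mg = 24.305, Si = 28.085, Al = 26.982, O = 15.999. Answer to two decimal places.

M((Mg0.67Fe0.33)3KAlSi3O10(OH)2) = 448.479 g/mol; M(MgO) = 40.304 g/mol.
Moles MgO per formula unit = 2.01 Mg ÷ 1 = 2.0100.
MgO fraction = (2.0100 × 40.304) / 448.479 = 81.011/448.479 = 0.1806.

18.06 wt%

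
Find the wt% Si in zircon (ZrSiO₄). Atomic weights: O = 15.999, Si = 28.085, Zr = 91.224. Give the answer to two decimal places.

Formula mass = 1*91.224 + 1*28.085 + 4*15.999 = 183.305 g/mol, of which 28.085 g is Si.
So Si makes up 28.085/183.305 = 0.1532 of the mass, i.e. 15.32%.

15.32 mass %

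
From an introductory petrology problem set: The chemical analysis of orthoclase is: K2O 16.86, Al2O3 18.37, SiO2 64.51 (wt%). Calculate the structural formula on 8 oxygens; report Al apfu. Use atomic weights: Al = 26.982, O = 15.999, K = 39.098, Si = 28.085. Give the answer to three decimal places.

1.006 Al apfu

K2O (M=94.195): mol = 0.17899; K = 0.35798, O = 0.17899.
Al2O3 (M=101.961): mol = 0.18017; Al = 0.36034, O = 0.54051.
SiO2 (M=60.083): mol = 1.07368; Si = 1.07368, O = 2.14736.
ΣO = 2.86686; factor = 8/ΣO = 2.79051.
Al apfu = 0.36034 × 2.79051 = 1.006.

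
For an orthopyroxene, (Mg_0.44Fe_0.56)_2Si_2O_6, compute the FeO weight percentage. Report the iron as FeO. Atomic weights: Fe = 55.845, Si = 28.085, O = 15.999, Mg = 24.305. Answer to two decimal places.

Molar mass of (Mg_0.44Fe_0.56)_2Si_2O_6 = 0.88×24.305 + 1.12×55.845 + 2×28.085 + 6×15.999 = 236.099 g/mol.
Each formula unit contains 1.12 Fe, equivalent to 1.12/1 = 1.1200 mol FeO.
M(FeO) = 1×55.845 + 1×15.999 = 71.844 g/mol.
Mass of FeO per formula unit = 1.1200 × 71.844 = 80.465 g.
FeO wt% = 80.465 / 236.099 × 100 = 34.08%.

34.08 wt%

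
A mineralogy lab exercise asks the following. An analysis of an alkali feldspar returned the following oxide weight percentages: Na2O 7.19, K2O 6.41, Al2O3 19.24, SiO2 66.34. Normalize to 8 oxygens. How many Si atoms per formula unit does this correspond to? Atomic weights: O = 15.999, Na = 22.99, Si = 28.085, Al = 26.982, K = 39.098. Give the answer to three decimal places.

2.986 Si apfu

7.19 wt% Na2O ÷ 61.979 g/mol = 0.11601 mol, giving 0.23202 Na and 0.11601 O.
6.41 wt% K2O ÷ 94.195 g/mol = 0.06805 mol, giving 0.13610 K and 0.06805 O.
19.24 wt% Al2O3 ÷ 101.961 g/mol = 0.18870 mol, giving 0.37740 Al and 0.56610 O.
66.34 wt% SiO2 ÷ 60.083 g/mol = 1.10414 mol, giving 1.10414 Si and 2.20828 O.
Oxygen sums to 2.95844; scaling by 8/2.95844 = 2.70413 puts the formula on 8 O.
Si: 1.10414 × 2.70413 = 2.986 atoms per formula unit.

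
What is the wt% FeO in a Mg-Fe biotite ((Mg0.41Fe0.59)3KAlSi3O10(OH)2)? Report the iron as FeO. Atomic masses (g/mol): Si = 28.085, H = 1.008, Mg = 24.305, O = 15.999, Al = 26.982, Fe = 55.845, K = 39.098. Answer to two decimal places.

Molar mass of (Mg0.41Fe0.59)3KAlSi3O10(OH)2 = 1.23·24.305 + 1.77·55.845 + 1·39.098 + 1·26.982 + 3·28.085 + 12·15.999 + 2·1.008 = 473.080 g/mol.
Each formula unit contains 1.77 Fe, equivalent to 1.77/1 = 1.7700 mol FeO.
M(FeO) = 1×55.845 + 1×15.999 = 71.844 g/mol.
Mass of FeO per formula unit = 1.7700 × 71.844 = 127.164 g.
FeO wt% = 127.164 / 473.080 × 100 = 26.88%.

26.88 wt%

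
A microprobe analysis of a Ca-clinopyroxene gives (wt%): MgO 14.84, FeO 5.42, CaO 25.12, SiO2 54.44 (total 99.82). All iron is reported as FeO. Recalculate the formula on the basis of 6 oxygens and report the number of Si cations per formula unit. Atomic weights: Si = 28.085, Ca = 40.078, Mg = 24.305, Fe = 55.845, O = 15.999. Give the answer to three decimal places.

14.84 wt% MgO ÷ 40.304 g/mol = 0.36820 mol, giving 0.36820 Mg and 0.36820 O.
5.42 wt% FeO ÷ 71.844 g/mol = 0.07544 mol, giving 0.07544 Fe and 0.07544 O.
25.12 wt% CaO ÷ 56.077 g/mol = 0.44796 mol, giving 0.44796 Ca and 0.44796 O.
54.44 wt% SiO2 ÷ 60.083 g/mol = 0.90608 mol, giving 0.90608 Si and 1.81216 O.
Oxygen sums to 2.70376; scaling by 6/2.70376 = 2.21913 puts the formula on 6 O.
Si: 0.90608 × 2.21913 = 2.011 atoms per formula unit.

2.011 Si apfu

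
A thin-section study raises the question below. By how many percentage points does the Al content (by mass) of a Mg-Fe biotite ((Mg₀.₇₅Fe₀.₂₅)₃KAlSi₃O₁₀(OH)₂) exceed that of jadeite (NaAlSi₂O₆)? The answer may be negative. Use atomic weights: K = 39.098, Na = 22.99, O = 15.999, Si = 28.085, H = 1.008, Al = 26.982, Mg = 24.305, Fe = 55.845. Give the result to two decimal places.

-7.23 percentage points

Al in (Mg₀.₇₅Fe₀.₂₅)₃KAlSi₃O₁₀(OH)₂: molar mass 440.909 g/mol; 1×26.982 = 26.982 g → 6.12 wt%.
Al in NaAlSi₂O₆: molar mass 202.136 g/mol; 1×26.982 = 26.982 g → 13.35 wt%.
Difference = 6.12 − 13.35 = -7.23 percentage points.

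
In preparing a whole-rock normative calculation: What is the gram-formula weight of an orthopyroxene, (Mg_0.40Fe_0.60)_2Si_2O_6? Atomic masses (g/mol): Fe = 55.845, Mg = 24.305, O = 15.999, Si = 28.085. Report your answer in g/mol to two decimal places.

M = 0.80*24.305 + 1.20*55.845 + 2*28.085 + 6*15.999

238.62 g/mol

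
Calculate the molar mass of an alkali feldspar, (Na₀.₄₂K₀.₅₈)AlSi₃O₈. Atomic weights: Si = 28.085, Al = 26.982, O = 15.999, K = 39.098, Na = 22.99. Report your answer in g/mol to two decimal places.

271.56 g/mol

The formula mass is the sum 0.42×22.99 + 0.58×39.098 + 1×26.982 + 3×28.085 + 8×15.999.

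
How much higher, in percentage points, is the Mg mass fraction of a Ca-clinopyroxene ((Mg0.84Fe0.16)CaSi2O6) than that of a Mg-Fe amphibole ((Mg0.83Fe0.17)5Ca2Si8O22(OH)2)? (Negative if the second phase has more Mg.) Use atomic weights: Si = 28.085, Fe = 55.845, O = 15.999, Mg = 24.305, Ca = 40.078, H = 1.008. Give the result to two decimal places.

First mineral: 20.416 g Mg in 221.593 g formula = 9.21 wt% Mg.
Second mineral: 100.866 g Mg in 839.162 g formula = 12.02 wt% Mg.
9.21% − 12.02% gives a difference of -2.81 percentage points.

-2.81 percentage points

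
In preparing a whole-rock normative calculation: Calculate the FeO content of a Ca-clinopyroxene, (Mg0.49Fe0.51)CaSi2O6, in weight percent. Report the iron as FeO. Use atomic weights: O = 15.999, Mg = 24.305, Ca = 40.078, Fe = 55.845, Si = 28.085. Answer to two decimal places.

15.75 wt%

Molar mass of (Mg0.49Fe0.51)CaSi2O6 = 0.49×24.305 + 0.51×55.845 + 1×40.078 + 2×28.085 + 6×15.999 = 232.632 g/mol.
Each formula unit contains 0.51 Fe, equivalent to 0.51/1 = 0.5100 mol FeO.
M(FeO) = 1×55.845 + 1×15.999 = 71.844 g/mol.
Mass of FeO per formula unit = 0.5100 × 71.844 = 36.640 g.
FeO wt% = 36.640 / 232.632 × 100 = 15.75%.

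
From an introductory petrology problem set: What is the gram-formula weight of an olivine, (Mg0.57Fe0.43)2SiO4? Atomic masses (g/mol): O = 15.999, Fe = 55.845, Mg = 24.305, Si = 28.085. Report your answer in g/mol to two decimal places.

M = 1.14(24.305) + 0.86(55.845) + 1(28.085) + 4(15.999)

167.82 g/mol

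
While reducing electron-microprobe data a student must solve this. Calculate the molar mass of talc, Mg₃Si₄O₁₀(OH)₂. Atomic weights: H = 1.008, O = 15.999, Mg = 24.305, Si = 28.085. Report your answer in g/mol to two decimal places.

379.26 g/mol

M = 3·24.305 + 4·28.085 + 12·15.999 + 2·1.008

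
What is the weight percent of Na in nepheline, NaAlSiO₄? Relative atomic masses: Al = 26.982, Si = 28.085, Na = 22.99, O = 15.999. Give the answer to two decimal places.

Formula mass = 1·22.99 + 1·26.982 + 1·28.085 + 4·15.999 = 142.053 g/mol, of which 22.990 g is Na.
So Na makes up 22.990/142.053 = 0.1618 of the mass, i.e. 16.18%.

16.18 weight percent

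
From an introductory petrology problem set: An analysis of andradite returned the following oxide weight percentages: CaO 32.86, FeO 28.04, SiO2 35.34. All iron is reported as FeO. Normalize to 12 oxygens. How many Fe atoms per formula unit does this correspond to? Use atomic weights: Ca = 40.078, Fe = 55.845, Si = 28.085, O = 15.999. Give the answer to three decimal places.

2.176 Fe apfu

32.86 wt% CaO ÷ 56.077 g/mol = 0.58598 mol, giving 0.58598 Ca and 0.58598 O.
28.04 wt% FeO ÷ 71.844 g/mol = 0.39029 mol, giving 0.39029 Fe and 0.39029 O.
35.34 wt% SiO2 ÷ 60.083 g/mol = 0.58819 mol, giving 0.58819 Si and 1.17638 O.
Oxygen sums to 2.15265; scaling by 12/2.15265 = 5.57452 puts the formula on 12 O.
Fe: 0.39029 × 5.57452 = 2.176 atoms per formula unit.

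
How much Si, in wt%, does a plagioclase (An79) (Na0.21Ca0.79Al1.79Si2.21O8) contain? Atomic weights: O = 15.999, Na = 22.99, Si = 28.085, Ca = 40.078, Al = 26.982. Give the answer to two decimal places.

22.58 wt%

Formula mass = 0.21×22.99 + 0.79×40.078 + 1.79×26.982 + 2.21×28.085 + 8×15.999 = 274.847 g/mol, of which 62.068 g is Si.
So Si makes up 62.068/274.847 = 0.2258 of the mass, i.e. 22.58%.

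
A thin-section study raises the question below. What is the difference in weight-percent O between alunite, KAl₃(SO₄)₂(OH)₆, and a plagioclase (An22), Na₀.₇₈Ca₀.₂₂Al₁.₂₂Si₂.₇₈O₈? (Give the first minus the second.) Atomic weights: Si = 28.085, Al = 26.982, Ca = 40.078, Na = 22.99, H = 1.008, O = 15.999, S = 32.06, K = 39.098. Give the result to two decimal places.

First mineral: 223.986 g O in 414.198 g formula = 54.08 wt% O.
Second mineral: 127.992 g O in 265.736 g formula = 48.17 wt% O.
54.08% − 48.17% gives a difference of 5.91 percentage points.

5.91 percentage points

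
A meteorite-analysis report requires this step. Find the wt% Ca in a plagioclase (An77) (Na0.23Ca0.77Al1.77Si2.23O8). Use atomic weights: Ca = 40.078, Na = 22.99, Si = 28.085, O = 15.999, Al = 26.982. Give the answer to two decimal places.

11.24 weight percent

Formula mass = 0.23*22.99 + 0.77*40.078 + 1.77*26.982 + 2.23*28.085 + 8*15.999 = 274.527 g/mol, of which 30.860 g is Ca.
So Ca makes up 30.860/274.527 = 0.1124 of the mass, i.e. 11.24%.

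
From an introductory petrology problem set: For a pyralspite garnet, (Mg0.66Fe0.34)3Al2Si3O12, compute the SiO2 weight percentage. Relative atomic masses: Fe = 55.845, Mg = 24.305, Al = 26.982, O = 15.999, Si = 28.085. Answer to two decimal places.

41.41 wt%

Formula mass = 435.293 g/mol.
3 Si → 3.0000 mol SiO2 per formula unit; M(SiO2) = 60.083, so SiO2 mass = 180.249 g.
180.249/435.293 × 100 = 41.41 wt%.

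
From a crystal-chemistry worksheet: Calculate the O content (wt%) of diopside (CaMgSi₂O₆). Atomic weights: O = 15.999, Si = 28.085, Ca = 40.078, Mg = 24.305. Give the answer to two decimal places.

M(CaMgSi₂O₆) = 216.547 g/mol.
O contributes 6 × 15.999 = 95.994 g per mole.
95.994/216.547 = 0.4433 → 44.33%.

44.33 wt%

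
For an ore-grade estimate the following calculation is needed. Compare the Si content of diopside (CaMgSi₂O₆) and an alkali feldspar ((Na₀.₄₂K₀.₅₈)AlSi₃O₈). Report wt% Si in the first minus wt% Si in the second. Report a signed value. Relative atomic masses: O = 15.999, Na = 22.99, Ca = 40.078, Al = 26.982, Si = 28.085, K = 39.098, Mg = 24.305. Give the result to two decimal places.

-5.09 percentage points

M(CaMgSi₂O₆) = 216.547 g/mol, so wt% Si = 56.170/216.547 × 100 = 25.94%.
M((Na₀.₄₂K₀.₅₈)AlSi₃O₈) = 271.562 g/mol, so wt% Si = 84.255/271.562 × 100 = 31.03%.
25.94 − 31.03 = -5.09 pp.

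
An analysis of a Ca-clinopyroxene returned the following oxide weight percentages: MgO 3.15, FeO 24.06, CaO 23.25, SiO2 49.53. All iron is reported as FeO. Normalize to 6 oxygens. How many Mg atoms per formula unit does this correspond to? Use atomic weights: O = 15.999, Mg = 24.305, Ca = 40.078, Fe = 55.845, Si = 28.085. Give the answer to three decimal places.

0.189 Mg apfu

3.15 wt% MgO ÷ 40.304 g/mol = 0.07816 mol, giving 0.07816 Mg and 0.07816 O.
24.06 wt% FeO ÷ 71.844 g/mol = 0.33489 mol, giving 0.33489 Fe and 0.33489 O.
23.25 wt% CaO ÷ 56.077 g/mol = 0.41461 mol, giving 0.41461 Ca and 0.41461 O.
49.53 wt% SiO2 ÷ 60.083 g/mol = 0.82436 mol, giving 0.82436 Si and 1.64872 O.
Oxygen sums to 2.47638; scaling by 6/2.47638 = 2.42289 puts the formula on 6 O.
Mg: 0.07816 × 2.42289 = 0.189 atoms per formula unit.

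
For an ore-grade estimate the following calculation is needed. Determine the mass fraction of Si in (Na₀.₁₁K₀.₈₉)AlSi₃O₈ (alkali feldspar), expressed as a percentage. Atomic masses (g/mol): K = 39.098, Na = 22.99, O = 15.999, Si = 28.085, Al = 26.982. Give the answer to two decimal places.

30.47 weight percent

M((Na₀.₁₁K₀.₈₉)AlSi₃O₈) = 276.555 g/mol.
Si contributes 3 × 28.085 = 84.255 g per mole.
84.255/276.555 = 0.3047 → 30.47%.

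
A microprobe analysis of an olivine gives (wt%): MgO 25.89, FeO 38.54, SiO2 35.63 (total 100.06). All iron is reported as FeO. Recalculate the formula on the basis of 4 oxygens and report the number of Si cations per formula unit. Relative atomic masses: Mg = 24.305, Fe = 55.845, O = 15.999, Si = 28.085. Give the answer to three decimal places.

MgO (M=40.304): mol = 0.64237; Mg = 0.64237, O = 0.64237.
FeO (M=71.844): mol = 0.53644; Fe = 0.53644, O = 0.53644.
SiO2 (M=60.083): mol = 0.59301; Si = 0.59301, O = 1.18602.
ΣO = 2.36483; factor = 4/ΣO = 1.69145.
Si apfu = 0.59301 × 1.69145 = 1.003.

1.003 Si apfu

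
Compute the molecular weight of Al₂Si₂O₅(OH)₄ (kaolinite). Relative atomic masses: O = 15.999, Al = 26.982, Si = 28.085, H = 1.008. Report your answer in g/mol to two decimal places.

M = 2·26.982 + 2·28.085 + 9·15.999 + 4·1.008

258.16 g/mol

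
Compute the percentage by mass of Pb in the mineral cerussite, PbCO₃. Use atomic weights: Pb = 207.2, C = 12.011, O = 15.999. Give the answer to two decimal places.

Formula mass = 1*207.2 + 1*12.011 + 3*15.999 = 267.208 g/mol, of which 207.200 g is Pb.
So Pb makes up 207.200/267.208 = 0.7754 of the mass, i.e. 77.54%.

77.54 weight percent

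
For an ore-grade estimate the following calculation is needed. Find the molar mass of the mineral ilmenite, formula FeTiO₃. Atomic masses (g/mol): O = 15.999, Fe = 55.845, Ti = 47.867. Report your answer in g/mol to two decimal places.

M = 1*55.845 + 1*47.867 + 3*15.999

151.71 g/mol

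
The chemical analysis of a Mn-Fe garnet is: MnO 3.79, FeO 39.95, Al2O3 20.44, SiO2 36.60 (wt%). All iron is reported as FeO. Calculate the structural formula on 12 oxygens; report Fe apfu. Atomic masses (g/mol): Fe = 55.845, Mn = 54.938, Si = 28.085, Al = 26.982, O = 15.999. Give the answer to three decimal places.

2.747 Fe apfu

MnO (M=70.937): mol = 0.05343; Mn = 0.05343, O = 0.05343.
FeO (M=71.844): mol = 0.55607; Fe = 0.55607, O = 0.55607.
Al2O3 (M=101.961): mol = 0.20047; Al = 0.40094, O = 0.60141.
SiO2 (M=60.083): mol = 0.60916; Si = 0.60916, O = 1.21832.
ΣO = 2.42923; factor = 12/ΣO = 4.93984.
Fe apfu = 0.55607 × 4.93984 = 2.747.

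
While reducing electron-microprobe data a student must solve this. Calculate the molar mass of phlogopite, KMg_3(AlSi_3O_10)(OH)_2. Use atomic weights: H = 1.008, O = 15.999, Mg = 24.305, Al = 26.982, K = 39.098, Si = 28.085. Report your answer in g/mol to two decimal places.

K: 1 × 39.098 = 39.0980
Mg: 3 × 24.305 = 72.9150
Al: 1 × 26.982 = 26.9820
Si: 3 × 28.085 = 84.2550
O: 12 × 15.999 = 191.9880
H: 2 × 1.008 = 2.0160
Summing the contributions gives the formula mass.

417.25 g/mol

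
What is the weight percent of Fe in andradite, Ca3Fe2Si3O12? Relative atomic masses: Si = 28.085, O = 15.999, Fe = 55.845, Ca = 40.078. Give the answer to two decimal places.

21.98 mass %

M(Ca3Fe2Si3O12) = 508.167 g/mol.
Fe contributes 2 × 55.845 = 111.690 g per mole.
111.690/508.167 = 0.2198 → 21.98%.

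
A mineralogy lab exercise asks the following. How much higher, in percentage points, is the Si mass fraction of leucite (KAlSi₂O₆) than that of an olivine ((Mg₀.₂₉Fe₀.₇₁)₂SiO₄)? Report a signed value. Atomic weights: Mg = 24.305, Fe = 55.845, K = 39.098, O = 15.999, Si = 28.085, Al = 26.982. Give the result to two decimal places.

M(KAlSi₂O₆) = 218.244 g/mol, so wt% Si = 56.170/218.244 × 100 = 25.74%.
M((Mg₀.₂₉Fe₀.₇₁)₂SiO₄) = 185.478 g/mol, so wt% Si = 28.085/185.478 × 100 = 15.14%.
25.74 − 15.14 = 10.60 pp.

10.60 percentage points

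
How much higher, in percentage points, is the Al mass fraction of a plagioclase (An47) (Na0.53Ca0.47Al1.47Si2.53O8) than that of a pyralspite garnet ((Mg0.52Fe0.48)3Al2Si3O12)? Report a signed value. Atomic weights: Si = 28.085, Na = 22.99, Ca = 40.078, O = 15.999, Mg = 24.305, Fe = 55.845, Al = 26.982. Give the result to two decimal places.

2.67 percentage points

Al in Na0.53Ca0.47Al1.47Si2.53O8: molar mass 269.732 g/mol; 1.47×26.982 = 39.664 g → 14.70 wt%.
Al in (Mg0.52Fe0.48)3Al2Si3O12: molar mass 448.540 g/mol; 2×26.982 = 53.964 g → 12.03 wt%.
Difference = 14.70 − 12.03 = 2.67 percentage points.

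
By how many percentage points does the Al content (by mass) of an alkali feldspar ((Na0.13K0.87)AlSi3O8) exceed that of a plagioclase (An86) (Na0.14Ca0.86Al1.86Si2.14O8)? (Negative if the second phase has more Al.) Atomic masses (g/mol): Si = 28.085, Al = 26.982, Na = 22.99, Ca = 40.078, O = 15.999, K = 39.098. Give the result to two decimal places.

Al in (Na0.13K0.87)AlSi3O8: molar mass 276.233 g/mol; 1×26.982 = 26.982 g → 9.77 wt%.
Al in Na0.14Ca0.86Al1.86Si2.14O8: molar mass 275.966 g/mol; 1.86×26.982 = 50.187 g → 18.19 wt%.
Difference = 9.77 − 18.19 = -8.42 percentage points.

-8.42 percentage points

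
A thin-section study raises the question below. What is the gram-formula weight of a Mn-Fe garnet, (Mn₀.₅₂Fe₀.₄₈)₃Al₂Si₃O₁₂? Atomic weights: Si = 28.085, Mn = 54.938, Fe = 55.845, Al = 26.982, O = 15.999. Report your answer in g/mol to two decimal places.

496.33 g/mol

Mn: 1.56 × 54.938 = 85.7033
Fe: 1.44 × 55.845 = 80.4168
Al: 2 × 26.982 = 53.9640
Si: 3 × 28.085 = 84.2550
O: 12 × 15.999 = 191.9880
Summing the contributions gives the formula mass.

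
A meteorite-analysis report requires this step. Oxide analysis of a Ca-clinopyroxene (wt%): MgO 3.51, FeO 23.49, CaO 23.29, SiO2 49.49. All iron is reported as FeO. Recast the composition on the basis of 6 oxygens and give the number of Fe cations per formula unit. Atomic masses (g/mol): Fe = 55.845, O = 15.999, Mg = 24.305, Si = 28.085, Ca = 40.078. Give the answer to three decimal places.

0.792 Fe apfu

MgO (M=40.304): mol = 0.08709; Mg = 0.08709, O = 0.08709.
FeO (M=71.844): mol = 0.32696; Fe = 0.32696, O = 0.32696.
CaO (M=56.077): mol = 0.41532; Ca = 0.41532, O = 0.41532.
SiO2 (M=60.083): mol = 0.82369; Si = 0.82369, O = 1.64738.
ΣO = 2.47675; factor = 6/ΣO = 2.42253.
Fe apfu = 0.32696 × 2.42253 = 0.792.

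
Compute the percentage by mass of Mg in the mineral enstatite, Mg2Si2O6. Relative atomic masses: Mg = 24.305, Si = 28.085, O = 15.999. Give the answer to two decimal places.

24.21 wt%

Formula mass = 2*24.305 + 2*28.085 + 6*15.999 = 200.774 g/mol, of which 48.610 g is Mg.
So Mg makes up 48.610/200.774 = 0.2421 of the mass, i.e. 24.21%.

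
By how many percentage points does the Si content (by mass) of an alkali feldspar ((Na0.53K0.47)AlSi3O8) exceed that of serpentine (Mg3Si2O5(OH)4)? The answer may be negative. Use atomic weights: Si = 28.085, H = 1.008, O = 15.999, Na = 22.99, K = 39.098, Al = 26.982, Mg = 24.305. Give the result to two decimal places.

First mineral: 84.255 g Si in 269.790 g formula = 31.23 wt% Si.
Second mineral: 56.170 g Si in 277.108 g formula = 20.27 wt% Si.
31.23% − 20.27% gives a difference of 10.96 percentage points.

10.96 percentage points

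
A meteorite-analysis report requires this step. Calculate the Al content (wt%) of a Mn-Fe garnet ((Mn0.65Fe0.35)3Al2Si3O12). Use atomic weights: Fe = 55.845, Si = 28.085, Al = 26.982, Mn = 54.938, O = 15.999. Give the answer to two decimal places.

Molar mass of (Mn0.65Fe0.35)3Al2Si3O12: 1.95·54.938 + 1.05·55.845 + 2·26.982 + 3·28.085 + 12·15.999 = 495.973 g/mol.
Mass of Al per formula unit: 2 × 26.982 = 53.964 g.
Weight fraction Al = 53.964 / 495.973 = 0.1088.

10.88 wt%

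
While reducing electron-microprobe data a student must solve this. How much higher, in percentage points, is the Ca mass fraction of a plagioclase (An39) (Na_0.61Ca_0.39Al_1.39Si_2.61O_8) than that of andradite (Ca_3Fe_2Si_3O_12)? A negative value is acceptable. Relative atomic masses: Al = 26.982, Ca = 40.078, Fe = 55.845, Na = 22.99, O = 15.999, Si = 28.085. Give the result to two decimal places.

M(Na_0.61Ca_0.39Al_1.39Si_2.61O_8) = 268.453 g/mol, so wt% Ca = 15.630/268.453 × 100 = 5.82%.
M(Ca_3Fe_2Si_3O_12) = 508.167 g/mol, so wt% Ca = 120.234/508.167 × 100 = 23.66%.
5.82 − 23.66 = -17.84 pp.

-17.84 percentage points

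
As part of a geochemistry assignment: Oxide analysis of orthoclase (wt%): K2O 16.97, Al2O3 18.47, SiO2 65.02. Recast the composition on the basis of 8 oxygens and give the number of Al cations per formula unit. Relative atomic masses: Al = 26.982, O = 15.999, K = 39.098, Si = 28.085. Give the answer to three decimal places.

1.004 Al apfu

16.97 wt% K2O ÷ 94.195 g/mol = 0.18016 mol, giving 0.36032 K and 0.18016 O.
18.47 wt% Al2O3 ÷ 101.961 g/mol = 0.18115 mol, giving 0.36230 Al and 0.54345 O.
65.02 wt% SiO2 ÷ 60.083 g/mol = 1.08217 mol, giving 1.08217 Si and 2.16434 O.
Oxygen sums to 2.88795; scaling by 8/2.88795 = 2.77013 puts the formula on 8 O.
Al: 0.36230 × 2.77013 = 1.004 atoms per formula unit.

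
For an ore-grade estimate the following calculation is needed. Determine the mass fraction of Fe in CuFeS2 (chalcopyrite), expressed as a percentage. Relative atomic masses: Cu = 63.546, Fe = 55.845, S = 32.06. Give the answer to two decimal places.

30.43 weight percent

M(CuFeS2) = 183.511 g/mol.
Fe contributes 1 × 55.845 = 55.845 g per mole.
55.845/183.511 = 0.3043 → 30.43%.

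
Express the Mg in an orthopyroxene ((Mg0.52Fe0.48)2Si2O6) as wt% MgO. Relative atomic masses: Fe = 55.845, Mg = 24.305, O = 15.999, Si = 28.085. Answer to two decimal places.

18.14 wt%

Formula mass = 231.052 g/mol.
1.04 Mg → 1.0400 mol MgO per formula unit; M(MgO) = 40.304, so MgO mass = 41.916 g.
41.916/231.052 × 100 = 18.14 wt%.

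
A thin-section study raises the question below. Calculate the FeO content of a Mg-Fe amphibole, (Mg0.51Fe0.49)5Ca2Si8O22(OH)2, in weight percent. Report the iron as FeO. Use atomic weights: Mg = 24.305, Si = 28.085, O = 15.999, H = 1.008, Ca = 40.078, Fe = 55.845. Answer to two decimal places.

Molar mass of (Mg0.51Fe0.49)5Ca2Si8O22(OH)2 = 2.55·24.305 + 2.45·55.845 + 2·40.078 + 8·28.085 + 24·15.999 + 2·1.008 = 889.626 g/mol.
Each formula unit contains 2.45 Fe, equivalent to 2.45/1 = 2.4500 mol FeO.
M(FeO) = 1×55.845 + 1×15.999 = 71.844 g/mol.
Mass of FeO per formula unit = 2.4500 × 71.844 = 176.018 g.
FeO wt% = 176.018 / 889.626 × 100 = 19.79%.

19.79 wt%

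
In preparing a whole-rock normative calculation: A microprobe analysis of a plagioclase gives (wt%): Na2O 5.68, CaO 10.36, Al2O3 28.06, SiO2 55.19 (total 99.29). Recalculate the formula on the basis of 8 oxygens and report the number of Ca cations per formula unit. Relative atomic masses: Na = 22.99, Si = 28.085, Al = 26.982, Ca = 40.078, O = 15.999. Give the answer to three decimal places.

Na2O (M=61.979): mol = 0.09164; Na = 0.18328, O = 0.09164.
CaO (M=56.077): mol = 0.18475; Ca = 0.18475, O = 0.18475.
Al2O3 (M=101.961): mol = 0.27520; Al = 0.55040, O = 0.82560.
SiO2 (M=60.083): mol = 0.91856; Si = 0.91856, O = 1.83712.
ΣO = 2.93911; factor = 8/ΣO = 2.72191.
Ca apfu = 0.18475 × 2.72191 = 0.503.

0.503 Ca apfu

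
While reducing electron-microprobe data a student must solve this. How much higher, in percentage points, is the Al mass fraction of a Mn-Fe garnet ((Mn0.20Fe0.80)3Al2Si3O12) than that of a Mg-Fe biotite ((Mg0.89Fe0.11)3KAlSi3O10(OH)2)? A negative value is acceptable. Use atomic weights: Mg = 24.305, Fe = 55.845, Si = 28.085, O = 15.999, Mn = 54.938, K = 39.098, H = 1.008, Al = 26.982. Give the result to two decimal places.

4.54 percentage points

Al in (Mn0.20Fe0.80)3Al2Si3O12: molar mass 497.198 g/mol; 2×26.982 = 53.964 g → 10.85 wt%.
Al in (Mg0.89Fe0.11)3KAlSi3O10(OH)2: molar mass 427.662 g/mol; 1×26.982 = 26.982 g → 6.31 wt%.
Difference = 10.85 − 6.31 = 4.54 percentage points.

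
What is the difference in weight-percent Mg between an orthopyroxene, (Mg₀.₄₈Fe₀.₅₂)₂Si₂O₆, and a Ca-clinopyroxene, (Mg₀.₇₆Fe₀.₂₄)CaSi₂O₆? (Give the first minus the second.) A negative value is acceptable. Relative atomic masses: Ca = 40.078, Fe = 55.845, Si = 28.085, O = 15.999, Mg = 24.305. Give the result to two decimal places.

M((Mg₀.₄₈Fe₀.₅₂)₂Si₂O₆) = 233.576 g/mol, so wt% Mg = 23.333/233.576 × 100 = 9.99%.
M((Mg₀.₇₆Fe₀.₂₄)CaSi₂O₆) = 224.117 g/mol, so wt% Mg = 18.472/224.117 × 100 = 8.24%.
9.99 − 8.24 = 1.75 pp.

1.75 percentage points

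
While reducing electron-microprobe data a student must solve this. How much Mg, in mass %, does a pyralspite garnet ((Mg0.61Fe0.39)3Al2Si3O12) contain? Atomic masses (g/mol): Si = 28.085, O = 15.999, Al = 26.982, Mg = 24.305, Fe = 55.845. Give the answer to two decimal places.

Molar mass of (Mg0.61Fe0.39)3Al2Si3O12: 1.83×24.305 + 1.17×55.845 + 2×26.982 + 3×28.085 + 12×15.999 = 440.024 g/mol.
Mass of Mg per formula unit: 1.83 × 24.305 = 44.478 g.
Weight fraction Mg = 44.478 / 440.024 = 0.1011.

10.11 mass %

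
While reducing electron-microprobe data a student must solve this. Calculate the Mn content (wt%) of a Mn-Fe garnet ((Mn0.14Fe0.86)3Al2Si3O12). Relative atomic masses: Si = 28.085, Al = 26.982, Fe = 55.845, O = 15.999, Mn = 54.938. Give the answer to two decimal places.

Formula mass = 0.42*54.938 + 2.58*55.845 + 2*26.982 + 3*28.085 + 12*15.999 = 497.361 g/mol, of which 23.074 g is Mn.
So Mn makes up 23.074/497.361 = 0.0464 of the mass, i.e. 4.64%.

4.64 wt%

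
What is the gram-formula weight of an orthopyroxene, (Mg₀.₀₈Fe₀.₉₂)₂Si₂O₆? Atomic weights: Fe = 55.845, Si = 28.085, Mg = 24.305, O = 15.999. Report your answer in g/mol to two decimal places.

258.81 g/mol

Mg: 0.16 × 24.305 = 3.8888
Fe: 1.84 × 55.845 = 102.7548
Si: 2 × 28.085 = 56.1700
O: 6 × 15.999 = 95.9940
Summing the contributions gives the formula mass.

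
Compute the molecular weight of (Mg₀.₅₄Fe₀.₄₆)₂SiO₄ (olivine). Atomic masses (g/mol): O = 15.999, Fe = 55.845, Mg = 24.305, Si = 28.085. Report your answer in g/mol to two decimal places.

Mg: 1.08 × 24.305 = 26.2494
Fe: 0.92 × 55.845 = 51.3774
Si: 1 × 28.085 = 28.0850
O: 4 × 15.999 = 63.9960
Summing the contributions gives the formula mass.

169.71 g/mol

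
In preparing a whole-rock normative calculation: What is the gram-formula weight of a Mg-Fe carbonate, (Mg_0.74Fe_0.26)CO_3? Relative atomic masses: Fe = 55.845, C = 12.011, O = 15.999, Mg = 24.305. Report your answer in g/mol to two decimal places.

The formula mass is the sum 0.74·24.305 + 0.26·55.845 + 1·12.011 + 3·15.999.

92.51 g/mol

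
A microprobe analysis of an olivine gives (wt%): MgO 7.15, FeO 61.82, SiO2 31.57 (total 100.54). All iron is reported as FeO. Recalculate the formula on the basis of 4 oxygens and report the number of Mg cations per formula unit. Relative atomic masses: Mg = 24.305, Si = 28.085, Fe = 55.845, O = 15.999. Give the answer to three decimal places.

MgO (M=40.304): mol = 0.17740; Mg = 0.17740, O = 0.17740.
FeO (M=71.844): mol = 0.86048; Fe = 0.86048, O = 0.86048.
SiO2 (M=60.083): mol = 0.52544; Si = 0.52544, O = 1.05088.
ΣO = 2.08876; factor = 4/ΣO = 1.91501.
Mg apfu = 0.17740 × 1.91501 = 0.340.

0.340 Mg apfu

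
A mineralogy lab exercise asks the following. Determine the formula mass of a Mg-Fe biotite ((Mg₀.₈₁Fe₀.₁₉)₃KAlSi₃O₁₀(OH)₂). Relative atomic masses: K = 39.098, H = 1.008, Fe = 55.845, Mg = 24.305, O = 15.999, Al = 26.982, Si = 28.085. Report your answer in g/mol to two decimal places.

The formula mass is the sum 2.43*24.305 + 0.57*55.845 + 1*39.098 + 1*26.982 + 3*28.085 + 12*15.999 + 2*1.008.

435.23 g/mol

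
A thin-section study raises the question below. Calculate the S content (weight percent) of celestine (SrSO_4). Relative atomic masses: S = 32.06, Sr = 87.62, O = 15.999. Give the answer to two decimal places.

Formula mass = 1*87.62 + 1*32.06 + 4*15.999 = 183.676 g/mol, of which 32.060 g is S.
So S makes up 32.060/183.676 = 0.1745 of the mass, i.e. 17.45%.

17.45 weight percent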